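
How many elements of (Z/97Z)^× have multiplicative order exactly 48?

16

φ(97) = 97 − 1 = 96 = 2^5 · 3.
Since (Z/97Z)^× is cyclic of order 96, the number of elements of order d is φ(d) when d | 96 and 0 otherwise.
48 = 2^4 · 3 divides 96, and φ(48) = 16.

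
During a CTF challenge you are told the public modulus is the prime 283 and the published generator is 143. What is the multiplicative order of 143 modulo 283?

141

Since 143 ∈ (Z/283Z)^×, its order divides φ(283) = 283 − 1 = 282 = 2 · 3 · 47.
Divisors of 282: 1, 2, 3, 6, 47, 94, 141, 282.
Check 143^d mod 283 for each divisor in increasing order:
143^1 ≡ 143 (mod 283)
143^2 ≡ 73 (mod 283)
143^3 ≡ 251 (mod 283)
143^6 ≡ 175 (mod 283)
143^47 ≡ 44 (mod 283)
143^94 ≡ 238 (mod 283)
143^141 ≡ 1 (mod 283) ✓
Hence ord(143) = 141.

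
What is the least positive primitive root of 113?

3

φ(113) = 113 − 1 = 112 = 2^4 · 7.
g is a primitive root iff g^(112/q) ≢ 1 (mod 113) for each prime q ∈ {2, 7}.
g = 2: 2^56 ≡ 1 — hits 1, so not a primitive root.
g = 3: 3^56 ≡ 112; 3^16 ≡ 49 — none is 1, so 3 is a primitive root.
So 3 is the smallest generator of (Z/113Z)^×.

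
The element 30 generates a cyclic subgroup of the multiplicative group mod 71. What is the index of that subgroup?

10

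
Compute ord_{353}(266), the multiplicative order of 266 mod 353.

352

The order of 266 must divide φ(353) = 353 − 1 = 352 = 2^5 · 11.
Divisors of 352: 1, 2, 4, 8, 11, 16, 22, 32, 44, 88, 176, 352.
Check 266^d mod 353 for each divisor in increasing order:
266^1 ≡ 266 (mod 353)
266^2 ≡ 156 (mod 353)
266^4 ≡ 332 (mod 353)
266^8 ≡ 88 (mod 353)
266^11 ≡ 216 (mod 353)
266^16 ≡ 331 (mod 353)
266^22 ≡ 60 (mod 353)
266^32 ≡ 131 (mod 353)
266^44 ≡ 70 (mod 353)
266^88 ≡ 311 (mod 353)
266^176 ≡ 352 (mod 353)
266^352 ≡ 1 (mod 353) ✓
The smallest such exponent is 352, so the order of 266 is 352.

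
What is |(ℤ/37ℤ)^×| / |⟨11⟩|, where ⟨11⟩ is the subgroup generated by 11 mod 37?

By Lagrange's theorem, ord_37(11) divides φ(37) = 37 − 1 = 36 = 2^2 · 3^2.
Divisors of 36: 1, 2, 3, 4, 6, 9, 12, 18, 36.
Test each divisor d:
11^1 ≡ 11
11^2 ≡ 10
11^3 ≡ 36
11^4 ≡ 26
11^6 ≡ 1
Thus |⟨11⟩| = ord(11) = 6.
[(Z/37Z)^× : ⟨11⟩] = 36/6 = 6.

6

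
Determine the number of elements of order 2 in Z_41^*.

φ(41) = 41 − 1 = 40 = 2^3 · 5.
In a cyclic group of order 40, there are φ(d) elements of order d for each divisor d of 40, and zero for non-divisors.
2 | 40, and φ(2) = 2 − 1 = 1.

1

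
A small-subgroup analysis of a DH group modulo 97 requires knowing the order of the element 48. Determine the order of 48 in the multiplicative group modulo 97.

48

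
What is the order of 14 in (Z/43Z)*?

21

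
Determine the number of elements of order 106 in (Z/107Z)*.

φ(107) = 107 − 1 = 106 = 2 · 53.
In a cyclic group of order 106, there are φ(d) elements of order d for each divisor d of 106, and zero for non-divisors.
106 = 2 · 53 divides 106, and φ(106) = 52.

52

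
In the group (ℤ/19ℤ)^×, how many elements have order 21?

0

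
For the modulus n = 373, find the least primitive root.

2

φ(373) = 373 − 1 = 372 = 2^2 · 3 · 31.
g is a primitive root iff g^(372/q) ≢ 1 (mod 373) for each prime q ∈ {2, 3, 31}.
g = 2: 2^186 ≡ 372; 2^124 ≡ 284; 2^12 ≡ 366 — none is 1, so 2 is a primitive root.
Hence the least primitive root of 373 is 2.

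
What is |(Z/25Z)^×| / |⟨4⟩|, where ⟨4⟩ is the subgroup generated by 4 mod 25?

2

By Lagrange's theorem, ord_25(4) divides φ(25) = φ(5^2) = 5·(5−1) = 20 = 2^2 · 5.
Divisors of 20: 1, 2, 4, 5, 10, 20.
Evaluate successive powers at the divisors of 20:
4^1 ≡ 4 (mod 25)
4^2 ≡ 16 (mod 25)
4^4 ≡ 6 (mod 25)
4^5 ≡ 24 (mod 25)
4^10 ≡ 1 (mod 25) ✓
Thus |⟨4⟩| = ord(4) = 10.
The index is φ(25) / ord(4) = 20 / 10 = 2.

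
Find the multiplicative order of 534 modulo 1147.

45

By Lagrange's theorem, ord_1147(534) divides φ(1147) = φ(31·37) = (31−1)·(37−1) = 30·36 = 1080 = 2^3 · 3^3 · 5.
Divisors of 1080: 1, 2, 3, 4, 5, 6, 8, 9, 10, 12, 15, 18, 20, 24, 27, 30, 36, 40, 45, 54, 60, 72, 90, 108, 120, 135, 180, 216, 270, 360, 540, 1080.
Compute 534^d (mod 1147) for the divisors d until we hit 1:
534^1 ≡ 534 (mod 1147)
534^2 ≡ 700 (mod 1147)
534^3 ≡ 1025 (mod 1147)
534^4 ≡ 231 (mod 1147)
534^5 ≡ 625 (mod 1147)
534^6 ≡ 1120 (mod 1147)
534^8 ≡ 599 (mod 1147)
534^9 ≡ 1000 (mod 1147)
534^10 ≡ 645 (mod 1147)
534^12 ≡ 729 (mod 1147)
534^15 ≡ 528 (mod 1147)
534^18 ≡ 963 (mod 1147)
534^20 ≡ 811 (mod 1147)
534^24 ≡ 380 (mod 1147)
534^27 ≡ 667 (mod 1147)
534^30 ≡ 63 (mod 1147)
534^36 ≡ 593 (mod 1147)
534^40 ≡ 490 (mod 1147)
534^45 ≡ 1 (mod 1147) ✓
So ord_1147(534) = 45.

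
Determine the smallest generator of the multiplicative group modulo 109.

6

φ(109) = 109 − 1 = 108 = 2^2 · 3^3.
Test candidates g = 2, 3, … against the prime factors q ∈ {2, 3} of φ(109): g is a generator iff g^(108/q) ≢ 1 for every such q.
g = 2: 2^54 ≡ 108; 2^36 ≡ 1 — hits 1, so not a primitive root.
g = 3: 3^54 ≡ 1 — hits 1, so not a primitive root.
g = 4: 4^54 ≡ 1 — hits 1, so not a primitive root.
g = 5: 5^54 ≡ 1 — hits 1, so not a primitive root.
g = 6: 6^54 ≡ 108; 6^36 ≡ 63 — none is 1, so 6 is a primitive root.
The smallest primitive root modulo 109 is 6.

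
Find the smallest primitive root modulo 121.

φ(121) = φ(11^2) = 11·(11−1) = 110 = 2 · 5 · 11.
Test candidates g = 2, 3, … against the prime factors q ∈ {2, 5, 11} of φ(121): g is a generator iff g^(110/q) ≢ 1 for every such q.
g = 2: 2^55 ≡ 120; 2^22 ≡ 81; 2^10 ≡ 56 — none is 1, so 2 is a primitive root.
The smallest primitive root modulo 121 is 2.

2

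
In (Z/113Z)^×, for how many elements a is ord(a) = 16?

8

φ(113) = 113 − 1 = 112 = 2^4 · 7.
Since (Z/113Z)^× is cyclic of order 112, the number of elements of order d is φ(d) when d | 112 and 0 otherwise.
16 = 2^4 divides 112, and φ(16) = 8.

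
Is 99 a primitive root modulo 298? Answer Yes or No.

Yes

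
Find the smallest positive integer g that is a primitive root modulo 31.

φ(31) = 31 − 1 = 30 = 2 · 3 · 5.
g is a primitive root iff g^(30/q) ≢ 1 (mod 31) for each prime q ∈ {2, 3, 5}.
g = 2: 2^15 ≡ 1 — hits 1, so not a primitive root.
g = 3: 3^15 ≡ 30; 3^10 ≡ 25; 3^6 ≡ 16 — none is 1, so 3 is a primitive root.
The smallest primitive root modulo 31 is 3.

3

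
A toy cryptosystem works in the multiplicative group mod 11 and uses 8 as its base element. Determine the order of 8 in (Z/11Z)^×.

By Lagrange's theorem, ord_11(8) divides φ(11) = 11 − 1 = 10 = 2 · 5.
Divisors of 10: 1, 2, 5, 10.
Evaluate successive powers at the divisors of 10:
8^1 ≡ 8 (mod 11)
8^2 ≡ 9 (mod 11)
8^5 ≡ 10 (mod 11)
8^10 ≡ 1 (mod 11) ✓
Therefore the multiplicative order of 8 modulo 11 is 10.

10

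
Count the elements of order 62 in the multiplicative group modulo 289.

φ(289) = φ(17^2) = 17·(17−1) = 272 = 2^4 · 17.
(Z/289Z)^× is cyclic (|G| = 272); a cyclic group of order m has exactly φ(d) elements of each order d | m, and none otherwise.
Since 62 ∤ 272, the count is 0.

0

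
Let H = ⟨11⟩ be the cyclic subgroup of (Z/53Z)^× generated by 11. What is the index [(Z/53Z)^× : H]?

2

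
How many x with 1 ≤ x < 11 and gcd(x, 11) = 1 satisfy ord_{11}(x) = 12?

0

φ(11) = 11 − 1 = 10 = 2 · 5.
(Z/11Z)^× is cyclic (|G| = 10); a cyclic group of order m has exactly φ(d) elements of each order d | m, and none otherwise.
Since 12 ∤ 10, the count is 0.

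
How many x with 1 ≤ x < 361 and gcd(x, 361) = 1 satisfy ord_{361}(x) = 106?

0

φ(361) = φ(19^2) = 19·(19−1) = 342 = 2 · 3^2 · 19.
(Z/361Z)^× is cyclic (|G| = 342); a cyclic group of order m has exactly φ(d) elements of each order d | m, and none otherwise.
106 does not divide 342, so no element of (Z/361Z)^× has order 106.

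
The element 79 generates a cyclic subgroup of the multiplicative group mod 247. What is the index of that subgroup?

Since 79 ∈ (Z/247Z)^×, its order divides φ(247) = φ(13·19) = (13−1)·(19−1) = 12·18 = 216 = 2^3 · 3^3.
Divisors of 216: 1, 2, 3, 4, 6, 8, 9, 12, 18, 24, 27, 36, 54, 72, 108, 216.
Test each divisor d:
79^1 ≡ 79 (mod 247)
79^2 ≡ 66 (mod 247)
79^3 ≡ 27 (mod 247)
79^4 ≡ 157 (mod 247)
79^6 ≡ 235 (mod 247)
79^8 ≡ 196 (mod 247)
79^9 ≡ 170 (mod 247)
79^12 ≡ 144 (mod 247)
79^18 ≡ 1 (mod 247) ✓
The order of 79 is 18, so the subgroup it generates has 18 elements.
Index = |(Z/247Z)^×| / |⟨79⟩| = 216 / 18 = 12.

12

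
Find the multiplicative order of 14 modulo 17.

16

ord(14) | φ(17) = 17 − 1 = 16 = 2^4.
Divisors of 16: 1, 2, 4, 8, 16.
Test each divisor d:
14^1 ≡ 14 (mod 17)
14^2 ≡ 9 (mod 17)
14^4 ≡ 13 (mod 17)
14^8 ≡ 16 (mod 17)
14^16 ≡ 1 (mod 17) ✓
The smallest such exponent is 16, so the order of 14 is 16.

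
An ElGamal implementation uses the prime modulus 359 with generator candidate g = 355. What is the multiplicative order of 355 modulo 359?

358

ord(355) | φ(359) = 359 − 1 = 358 = 2 · 179.
Divisors of 358: 1, 2, 179, 358.
Check 355^d mod 359 for each divisor in increasing order:
355^1 ≡ 355
355^2 ≡ 16
355^179 ≡ 358
355^358 ≡ 1
The smallest such exponent is 358, so the order of 355 is 358.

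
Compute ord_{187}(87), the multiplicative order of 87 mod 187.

8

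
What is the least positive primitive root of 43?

3

φ(43) = 43 − 1 = 42 = 2 · 3 · 7.
g is a primitive root iff g^(42/q) ≢ 1 (mod 43) for each prime q ∈ {2, 3, 7}.
g = 2: 2^21 ≡ 42; 2^14 ≡ 1 — hits 1, so not a primitive root.
g = 3: 3^21 ≡ 42; 3^14 ≡ 36; 3^6 ≡ 41 — none is 1, so 3 is a primitive root.
So 3 is the smallest generator of (Z/43Z)^×.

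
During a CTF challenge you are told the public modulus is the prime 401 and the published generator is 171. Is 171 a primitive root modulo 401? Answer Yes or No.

No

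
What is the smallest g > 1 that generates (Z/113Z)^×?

3

φ(113) = 113 − 1 = 112 = 2^4 · 7.
Test candidates g = 2, 3, … against the prime factors q ∈ {2, 7} of φ(113): g is a generator iff g^(112/q) ≢ 1 for every such q.
g = 2: 2^56 ≡ 1 — hits 1, so not a primitive root.
g = 3: 3^56 ≡ 112; 3^16 ≡ 49 — none is 1, so 3 is a primitive root.
So 3 is the smallest generator of (Z/113Z)^×.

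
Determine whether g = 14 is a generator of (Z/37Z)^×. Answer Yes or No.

No

φ(37) = 37 − 1 = 36 = 2^2 · 3^2.
An element g generates (Z/37Z)^× iff g^(36/q) ≢ 1 (mod 37) for each prime q ∈ {2, 3}.
14^18 ≡ 36 (mod 37)  [q = 2: ≢ 1 ✓]
14^12 ≡ 1 (mod 37)  [q = 3: ≡ 1 ✗]
The check at q = 3 fails, so 14 generates a proper subgroup.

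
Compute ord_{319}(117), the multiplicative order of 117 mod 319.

10

ord(117) | φ(319) = φ(11·29) = (11−1)·(29−1) = 10·28 = 280 = 2^3 · 5 · 7.
Divisors of 280: 1, 2, 4, 5, 7, 8, 10, 14, 20, 28, 35, 40, 56, 70, 140, 280.
Check 117^d mod 319 for each divisor in increasing order:
117^1 ≡ 117
117^2 ≡ 291
117^4 ≡ 146
117^5 ≡ 175
117^7 ≡ 204
117^8 ≡ 262
117^10 ≡ 1
The smallest such exponent is 10, so the order of 117 is 10.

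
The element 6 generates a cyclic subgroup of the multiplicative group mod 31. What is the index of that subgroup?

By Lagrange's theorem, ord_31(6) divides φ(31) = 31 − 1 = 30 = 2 · 3 · 5.
Divisors of 30: 1, 2, 3, 5, 6, 10, 15, 30.
Check 6^d mod 31 for each divisor in increasing order:
6^1 ≡ 6 (mod 31)
6^2 ≡ 5 (mod 31)
6^3 ≡ 30 (mod 31)
6^5 ≡ 26 (mod 31)
6^6 ≡ 1 (mod 31) ✓
The order of 6 is 6, so the subgroup it generates has 6 elements.
Index = |(Z/31Z)^×| / |⟨6⟩| = 30 / 6 = 5.

5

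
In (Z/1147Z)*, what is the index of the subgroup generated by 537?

By Lagrange's theorem, ord_1147(537) divides φ(1147) = φ(31·37) = (31−1)·(37−1) = 30·36 = 1080 = 2^3 · 3^3 · 5.
Divisors of 1080: 1, 2, 3, 4, 5, 6, 8, 9, 10, 12, 15, 18, 20, 24, 27, 30, 36, 40, 45, 54, 60, 72, 90, 108, 120, 135, 180, 216, 270, 360, 540, 1080.
Test each divisor d:
537^1 ≡ 537
537^2 ≡ 472
537^3 ≡ 1124
537^4 ≡ 266
537^5 ≡ 614
537^6 ≡ 529
537^8 ≡ 789
537^9 ≡ 450
537^10 ≡ 780
537^12 ≡ 1120
537^15 ≡ 621
537^18 ≡ 628
537^20 ≡ 490
537^24 ≡ 729
537^27 ≡ 438
537^30 ≡ 249
537^36 ≡ 963
537^40 ≡ 377
537^45 ≡ 931
537^54 ≡ 295
537^60 ≡ 63
537^72 ≡ 593
537^90 ≡ 776
537^108 ≡ 1000
537^120 ≡ 528
537^135 ≡ 993
537^180 ≡ 1
So ord_1147(537) = 180, hence |⟨537⟩| = 180.
Index = |(Z/1147Z)^×| / |⟨537⟩| = 1080 / 180 = 6.

6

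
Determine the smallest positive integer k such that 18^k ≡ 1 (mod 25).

4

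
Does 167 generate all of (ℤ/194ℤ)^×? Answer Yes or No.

φ(194) = φ(2)·φ(97) = 1·96 = 96 = 2^5 · 3.
An element g generates (Z/194Z)^× iff g^(96/q) ≢ 1 (mod 194) for each prime q ∈ {2, 3}.
167^48 ≡ 1 (mod 194)  [q = 2: ≡ 1 ✗]
167^32 ≡ 1 (mod 194)  [q = 3: ≡ 1 ✗]
Since 167^48 ≡ 1, the order of 167 divides 48 < 96, so 167 is not a primitive root.

No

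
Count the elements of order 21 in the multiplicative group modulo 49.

12

φ(49) = φ(7^2) = 7·(7−1) = 42 = 2 · 3 · 7.
In a cyclic group of order 42, there are φ(d) elements of order d for each divisor d of 42, and zero for non-divisors.
21 = 3 · 7 divides 42, and φ(21) = 12.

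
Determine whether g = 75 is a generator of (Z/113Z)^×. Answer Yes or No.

Yes

φ(113) = 113 − 1 = 112 = 2^4 · 7.
It suffices to check that the order of 75 is not a proper divisor of 112: compute 75^(112/q) for q ∈ {2, 7}.
75^56 ≡ 112 (mod 113)  [q = 2: ≢ 1 ✓]
75^16 ≡ 30 (mod 113)  [q = 7: ≢ 1 ✓]
Every test exponent gives a nontrivial residue, hence 75 generates the full group.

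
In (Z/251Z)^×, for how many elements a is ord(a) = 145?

0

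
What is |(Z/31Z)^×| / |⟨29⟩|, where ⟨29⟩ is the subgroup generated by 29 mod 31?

3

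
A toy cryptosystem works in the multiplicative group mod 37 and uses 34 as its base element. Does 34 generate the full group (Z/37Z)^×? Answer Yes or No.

No

φ(37) = 37 − 1 = 36 = 2^2 · 3^2.
Test 34^(36/q) mod 37 for each prime factor q of 36:
34^18 ≡ 1 (mod 37)  [q = 2: ≡ 1 ✗]
34^12 ≡ 10 (mod 37)  [q = 3: ≢ 1 ✓]
The check at q = 2 fails, so 34 generates a proper subgroup.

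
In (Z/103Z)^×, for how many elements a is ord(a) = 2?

1

φ(103) = 103 − 1 = 102 = 2 · 3 · 17.
In a cyclic group of order 102, there are φ(d) elements of order d for each divisor d of 102, and zero for non-divisors.
2 | 102, and φ(2) = 2 − 1 = 1.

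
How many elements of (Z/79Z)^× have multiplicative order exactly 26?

12

φ(79) = 79 − 1 = 78 = 2 · 3 · 13.
In a cyclic group of order 78, there are φ(d) elements of order d for each divisor d of 78, and zero for non-divisors.
26 = 2 · 13 divides 78, and φ(26) = 12.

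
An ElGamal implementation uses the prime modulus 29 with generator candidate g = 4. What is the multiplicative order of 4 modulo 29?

ord(4) | φ(29) = 29 − 1 = 28 = 2^2 · 7.
Divisors of 28: 1, 2, 4, 7, 14, 28.
Evaluate successive powers at the divisors of 28:
4^1 ≡ 4
4^2 ≡ 16
4^4 ≡ 24
4^7 ≡ 28
4^14 ≡ 1
So ord_29(4) = 14.

14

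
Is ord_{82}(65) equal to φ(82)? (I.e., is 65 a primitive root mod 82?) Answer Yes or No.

Yes

φ(82) = φ(2)·φ(41) = 1·40 = 40 = 2^3 · 5.
65 is a primitive root mod 82 iff 65^(φ(82)/q) ≢ 1 for every prime q | φ(82), i.e. q ∈ {2, 5}.
65^20 ≡ 81 (mod 82)  [q = 2: ≢ 1 ✓]
65^8 ≡ 57 (mod 82)  [q = 5: ≢ 1 ✓]
None equal 1, so ord_82(65) = 40: 65 is a primitive root.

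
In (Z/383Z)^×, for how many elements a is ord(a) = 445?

0

φ(383) = 383 − 1 = 382 = 2 · 191.
(Z/383Z)^× is cyclic (|G| = 382); a cyclic group of order m has exactly φ(d) elements of each order d | m, and none otherwise.
Since 445 ∤ 382, the count is 0.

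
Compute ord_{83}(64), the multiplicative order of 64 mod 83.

Since 64 ∈ (Z/83Z)^×, its order divides φ(83) = 83 − 1 = 82 = 2 · 41.
Divisors of 82: 1, 2, 41, 82.
Evaluate successive powers at the divisors of 82:
64^1 ≡ 64
64^2 ≡ 29
64^41 ≡ 1
Hence ord(64) = 41.

41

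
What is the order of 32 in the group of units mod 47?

The order of 32 must divide φ(47) = 47 − 1 = 46 = 2 · 23.
Divisors of 46: 1, 2, 23, 46.
Evaluate successive powers at the divisors of 46:
32^1 ≡ 32 (mod 47)
32^2 ≡ 37 (mod 47)
32^23 ≡ 1 (mod 47) ✓
Therefore the multiplicative order of 32 modulo 47 is 23.

23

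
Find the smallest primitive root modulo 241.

7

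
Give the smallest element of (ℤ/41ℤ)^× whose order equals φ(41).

φ(41) = 41 − 1 = 40 = 2^3 · 5.
Test candidates g = 2, 3, … against the prime factors q ∈ {2, 5} of φ(41): g is a generator iff g^(40/q) ≢ 1 for every such q.
g = 2: 2^20 ≡ 1 — hits 1, so not a primitive root.
g = 3: 3^20 ≡ 40; 3^8 ≡ 1 — hits 1, so not a primitive root.
g = 4: 4^20 ≡ 1 — hits 1, so not a primitive root.
g = 5: 5^20 ≡ 1 — hits 1, so not a primitive root.
g = 6: 6^20 ≡ 40; 6^8 ≡ 10 — none is 1, so 6 is a primitive root.
The smallest primitive root modulo 41 is 6.

6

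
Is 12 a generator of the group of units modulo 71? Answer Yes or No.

No

φ(71) = 71 − 1 = 70 = 2 · 5 · 7.
An element g generates (Z/71Z)^× iff g^(70/q) ≢ 1 (mod 71) for each prime q ∈ {2, 5, 7}.
12^35 ≡ 1 (mod 71)  [q = 2: ≡ 1 ✗]
12^14 ≡ 57 (mod 71)  [q = 5: ≢ 1 ✓]
12^10 ≡ 32 (mod 71)  [q = 7: ≢ 1 ✓]
12^35 ≡ 1 shows ord(12) | 35, strictly less than φ(71); not a primitive root.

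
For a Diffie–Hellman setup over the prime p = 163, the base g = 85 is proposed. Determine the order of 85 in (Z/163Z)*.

By Lagrange's theorem, ord_163(85) divides φ(163) = 163 − 1 = 162 = 2 · 3^4.
Divisors of 162: 1, 2, 3, 6, 9, 18, 27, 54, 81, 162.
Compute 85^d (mod 163) for the divisors d until we hit 1:
85^1 ≡ 85
85^2 ≡ 53
85^3 ≡ 104
85^6 ≡ 58
85^9 ≡ 1
So ord_163(85) = 9.

9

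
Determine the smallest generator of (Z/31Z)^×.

φ(31) = 31 − 1 = 30 = 2 · 3 · 5.
g is a primitive root iff g^(30/q) ≢ 1 (mod 31) for each prime q ∈ {2, 3, 5}.
g = 2: 2^15 ≡ 1 — hits 1, so not a primitive root.
g = 3: 3^15 ≡ 30; 3^10 ≡ 25; 3^6 ≡ 16 — none is 1, so 3 is a primitive root.
The smallest primitive root modulo 31 is 3.

3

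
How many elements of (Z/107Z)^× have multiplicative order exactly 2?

φ(107) = 107 − 1 = 106 = 2 · 53.
In a cyclic group of order 106, there are φ(d) elements of order d for each divisor d of 106, and zero for non-divisors.
2 | 106, and φ(2) = 2 − 1 = 1.

1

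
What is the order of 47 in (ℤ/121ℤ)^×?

55

ord(47) | φ(121) = φ(11^2) = 11·(11−1) = 110 = 2 · 5 · 11.
Divisors of 110: 1, 2, 5, 10, 11, 22, 55, 110.
Check 47^d mod 121 for each divisor in increasing order:
47^1 ≡ 47 (mod 121)
47^2 ≡ 31 (mod 121)
47^5 ≡ 34 (mod 121)
47^10 ≡ 67 (mod 121)
47^11 ≡ 3 (mod 121)
47^22 ≡ 9 (mod 121)
47^55 ≡ 1 (mod 121) ✓
Hence ord(47) = 55.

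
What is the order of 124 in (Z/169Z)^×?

By Lagrange's theorem, ord_169(124) divides φ(169) = φ(13^2) = 13·(13−1) = 156 = 2^2 · 3 · 13.
Divisors of 156: 1, 2, 3, 4, 6, 12, 13, 26, 39, 52, 78, 156.
Test each divisor d:
124^1 ≡ 124 (mod 169)
124^2 ≡ 166 (mod 169)
124^3 ≡ 135 (mod 169)
124^4 ≡ 9 (mod 169)
124^6 ≡ 142 (mod 169)
124^12 ≡ 53 (mod 169)
124^13 ≡ 150 (mod 169)
124^26 ≡ 23 (mod 169)
124^39 ≡ 70 (mod 169)
124^52 ≡ 22 (mod 169)
124^78 ≡ 168 (mod 169)
124^156 ≡ 1 (mod 169) ✓
So ord_169(124) = 156.

156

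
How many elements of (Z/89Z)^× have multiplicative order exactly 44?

20

φ(89) = 89 − 1 = 88 = 2^3 · 11.
Since (Z/89Z)^× is cyclic of order 88, the number of elements of order d is φ(d) when d | 88 and 0 otherwise.
44 = 2^2 · 11 divides 88, and φ(44) = 20.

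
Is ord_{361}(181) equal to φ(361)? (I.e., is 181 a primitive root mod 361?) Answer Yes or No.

φ(361) = φ(19^2) = 19·(19−1) = 342 = 2 · 3^2 · 19.
Test 181^(342/q) mod 361 for each prime factor q of 342:
181^171 ≡ 360 (mod 361)  [q = 2: ≢ 1 ✓]
181^114 ≡ 68 (mod 361)  [q = 3: ≢ 1 ✓]
181^18 ≡ 305 (mod 361)  [q = 19: ≢ 1 ✓]
All checks pass, so 181 has order 342 and is a primitive root modulo 361.

Yes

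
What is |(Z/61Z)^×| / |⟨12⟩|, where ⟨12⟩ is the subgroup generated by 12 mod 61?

ord(12) | φ(61) = 61 − 1 = 60 = 2^2 · 3 · 5.
Divisors of 60: 1, 2, 3, 4, 5, 6, 10, 12, 15, 20, 30, 60.
Test each divisor d:
12^1 ≡ 12
12^2 ≡ 22
12^3 ≡ 20
12^4 ≡ 57
12^5 ≡ 13
12^6 ≡ 34
12^10 ≡ 47
12^12 ≡ 58
12^15 ≡ 1
Thus |⟨12⟩| = ord(12) = 15.
The index is φ(61) / ord(12) = 60 / 15 = 4.

4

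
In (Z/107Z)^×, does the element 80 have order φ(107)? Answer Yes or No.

Yes

φ(107) = 107 − 1 = 106 = 2 · 53.
Test 80^(106/q) mod 107 for each prime factor q of 106:
80^53 ≡ 106 (mod 107)  [q = 2: ≢ 1 ✓]
80^2 ≡ 87 (mod 107)  [q = 53: ≢ 1 ✓]
None equal 1, so ord_107(80) = 106: 80 is a primitive root.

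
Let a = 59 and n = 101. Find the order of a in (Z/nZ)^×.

The order of 59 must divide φ(101) = 101 − 1 = 100 = 2^2 · 5^2.
Divisors of 100: 1, 2, 4, 5, 10, 20, 25, 50, 100.
Evaluate successive powers at the divisors of 100:
59^1 ≡ 59
59^2 ≡ 47
59^4 ≡ 88
59^5 ≡ 41
59^10 ≡ 65
59^20 ≡ 84
59^25 ≡ 10
59^50 ≡ 100
59^100 ≡ 1
Therefore the multiplicative order of 59 modulo 101 is 100.

100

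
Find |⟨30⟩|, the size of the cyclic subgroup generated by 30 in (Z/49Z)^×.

3

ord(30) | φ(49) = φ(7^2) = 7·(7−1) = 42 = 2 · 3 · 7.
Divisors of 42: 1, 2, 3, 6, 7, 14, 21, 42.
Check 30^d mod 49 for each divisor in increasing order:
30^1 ≡ 30
30^2 ≡ 18
30^3 ≡ 1
Hence ord(30) = 3.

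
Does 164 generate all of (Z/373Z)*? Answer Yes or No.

No

φ(373) = 373 − 1 = 372 = 2^2 · 3 · 31.
It suffices to check that the order of 164 is not a proper divisor of 372: compute 164^(372/q) for q ∈ {2, 3, 31}.
164^186 ≡ 1 (mod 373)  [q = 2: ≡ 1 ✗]
164^124 ≡ 88 (mod 373)  [q = 3: ≢ 1 ✓]
164^12 ≡ 91 (mod 373)  [q = 31: ≢ 1 ✓]
The check at q = 2 fails, so 164 generates a proper subgroup.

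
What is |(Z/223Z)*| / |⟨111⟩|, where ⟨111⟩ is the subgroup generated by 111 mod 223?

3

By Lagrange's theorem, ord_223(111) divides φ(223) = 223 − 1 = 222 = 2 · 3 · 37.
Divisors of 222: 1, 2, 3, 6, 37, 74, 111, 222.
Compute 111^d (mod 223) for the divisors d until we hit 1:
111^1 ≡ 111 (mod 223)
111^2 ≡ 56 (mod 223)
111^3 ≡ 195 (mod 223)
111^6 ≡ 115 (mod 223)
111^37 ≡ 222 (mod 223)
111^74 ≡ 1 (mod 223) ✓
So ord_223(111) = 74, hence |⟨111⟩| = 74.
Index = |(Z/223Z)^×| / |⟨111⟩| = 222 / 74 = 3.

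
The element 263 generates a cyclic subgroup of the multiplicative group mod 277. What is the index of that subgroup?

By Lagrange's theorem, ord_277(263) divides φ(277) = 277 − 1 = 276 = 2^2 · 3 · 23.
Divisors of 276: 1, 2, 3, 4, 6, 12, 23, 46, 69, 92, 138, 276.
Check 263^d mod 277 for each divisor in increasing order:
263^1 ≡ 263 (mod 277)
263^2 ≡ 196 (mod 277)
263^3 ≡ 26 (mod 277)
263^4 ≡ 190 (mod 277)
263^6 ≡ 122 (mod 277)
263^12 ≡ 203 (mod 277)
263^23 ≡ 242 (mod 277)
263^46 ≡ 117 (mod 277)
263^69 ≡ 60 (mod 277)
263^92 ≡ 116 (mod 277)
263^138 ≡ 276 (mod 277)
263^276 ≡ 1 (mod 277) ✓
So ord_277(263) = 276, hence |⟨263⟩| = 276.
Index = |(Z/277Z)^×| / |⟨263⟩| = 276 / 276 = 1.

1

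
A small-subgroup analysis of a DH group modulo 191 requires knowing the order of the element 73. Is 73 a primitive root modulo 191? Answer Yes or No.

φ(191) = 191 − 1 = 190 = 2 · 5 · 19.
73 is a primitive root mod 191 iff 73^(φ(191)/q) ≢ 1 for every prime q | φ(191), i.e. q ∈ {2, 5, 19}.
73^95 ≡ 190 (mod 191)  [q = 2: ≢ 1 ✓]
73^38 ≡ 109 (mod 191)  [q = 5: ≢ 1 ✓]
73^10 ≡ 25 (mod 191)  [q = 19: ≢ 1 ✓]
None equal 1, so ord_191(73) = 190: 73 is a primitive root.

Yes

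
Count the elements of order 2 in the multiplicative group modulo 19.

φ(19) = 19 − 1 = 18 = 2 · 3^2.
(Z/19Z)^× is cyclic (|G| = 18); a cyclic group of order m has exactly φ(d) elements of each order d | m, and none otherwise.
2 | 18, and φ(2) = 2 − 1 = 1.

1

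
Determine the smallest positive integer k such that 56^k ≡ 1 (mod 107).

ord(56) | φ(107) = 107 − 1 = 106 = 2 · 53.
Divisors of 106: 1, 2, 53, 106.
Compute 56^d (mod 107) for the divisors d until we hit 1:
56^1 ≡ 56
56^2 ≡ 33
56^53 ≡ 1
Therefore the multiplicative order of 56 modulo 107 is 53.

53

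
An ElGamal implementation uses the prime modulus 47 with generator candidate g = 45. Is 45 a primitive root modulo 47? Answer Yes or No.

Yes

φ(47) = 47 − 1 = 46 = 2 · 23.
An element g generates (Z/47Z)^× iff g^(46/q) ≢ 1 (mod 47) for each prime q ∈ {2, 23}.
45^23 ≡ 46 (mod 47)  [q = 2: ≢ 1 ✓]
45^2 ≡ 4 (mod 47)  [q = 23: ≢ 1 ✓]
All checks pass, so 45 has order 46 and is a primitive root modulo 47.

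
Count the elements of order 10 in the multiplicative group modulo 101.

φ(101) = 101 − 1 = 100 = 2^2 · 5^2.
In a cyclic group of order 100, there are φ(d) elements of order d for each divisor d of 100, and zero for non-divisors.
10 = 2 · 5 divides 100, and φ(10) = 4.

4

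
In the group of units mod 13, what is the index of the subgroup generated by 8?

3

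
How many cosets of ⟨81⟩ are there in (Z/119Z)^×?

8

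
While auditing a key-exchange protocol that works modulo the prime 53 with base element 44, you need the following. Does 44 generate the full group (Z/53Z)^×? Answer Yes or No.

φ(53) = 53 − 1 = 52 = 2^2 · 13.
Test 44^(52/q) mod 53 for each prime factor q of 52:
44^26 ≡ 1 (mod 53)  [q = 2: ≡ 1 ✗]
44^4 ≡ 42 (mod 53)  [q = 13: ≢ 1 ✓]
44^26 ≡ 1 shows ord(44) | 26, strictly less than φ(53); not a primitive root.

No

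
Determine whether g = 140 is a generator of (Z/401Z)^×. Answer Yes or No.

φ(401) = 401 − 1 = 400 = 2^4 · 5^2.
140 is a primitive root mod 401 iff 140^(φ(401)/q) ≢ 1 for every prime q | φ(401), i.e. q ∈ {2, 5}.
140^200 ≡ 1 (mod 401)  [q = 2: ≡ 1 ✗]
140^80 ≡ 372 (mod 401)  [q = 5: ≢ 1 ✓]
The check at q = 2 fails, so 140 generates a proper subgroup.

No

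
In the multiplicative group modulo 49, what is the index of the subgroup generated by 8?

6

By Lagrange's theorem, ord_49(8) divides φ(49) = φ(7^2) = 7·(7−1) = 42 = 2 · 3 · 7.
Divisors of 42: 1, 2, 3, 6, 7, 14, 21, 42.
Compute 8^d (mod 49) for the divisors d until we hit 1:
8^1 ≡ 8
8^2 ≡ 15
8^3 ≡ 22
8^6 ≡ 43
8^7 ≡ 1
The order of 8 is 7, so the subgroup it generates has 7 elements.
Index = |(Z/49Z)^×| / |⟨8⟩| = 42 / 7 = 6.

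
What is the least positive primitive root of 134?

7

φ(134) = φ(2)·φ(67) = 1·66 = 66 = 2 · 3 · 11.
g is a primitive root iff g^(66/q) ≢ 1 (mod 134) for each prime q ∈ {2, 3, 11}.
g = 2: gcd(2, 134) = 2 > 1, not a unit — skip.
g = 3: 3^33 ≡ 133; 3^22 ≡ 1 — hits 1, so not a primitive root.
g = 4: gcd(4, 134) = 2 > 1, not a unit — skip.
g = 5: 5^33 ≡ 133; 5^22 ≡ 1 — hits 1, so not a primitive root.
g = 6: gcd(6, 134) = 2 > 1, not a unit — skip.
g = 7: 7^33 ≡ 133; 7^22 ≡ 29; 7^6 ≡ 131 — none is 1, so 7 is a primitive root.
So 7 is the smallest generator of (Z/134Z)^×.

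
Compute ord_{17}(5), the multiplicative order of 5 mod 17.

Since 5 ∈ (Z/17Z)^×, its order divides φ(17) = 17 − 1 = 16 = 2^4.
Divisors of 16: 1, 2, 4, 8, 16.
Check 5^d mod 17 for each divisor in increasing order:
5^1 ≡ 5 (mod 17)
5^2 ≡ 8 (mod 17)
5^4 ≡ 13 (mod 17)
5^8 ≡ 16 (mod 17)
5^16 ≡ 1 (mod 17) ✓
So ord_17(5) = 16.

16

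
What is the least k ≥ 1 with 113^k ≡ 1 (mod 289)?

272

ord(113) | φ(289) = φ(17^2) = 17·(17−1) = 272 = 2^4 · 17.
Divisors of 272: 1, 2, 4, 8, 16, 17, 34, 68, 136, 272.
Check 113^d mod 289 for each divisor in increasing order:
113^1 ≡ 113 (mod 289)
113^2 ≡ 53 (mod 289)
113^4 ≡ 208 (mod 289)
113^8 ≡ 203 (mod 289)
113^16 ≡ 171 (mod 289)
113^17 ≡ 249 (mod 289)
113^34 ≡ 155 (mod 289)
113^68 ≡ 38 (mod 289)
113^136 ≡ 288 (mod 289)
113^272 ≡ 1 (mod 289) ✓
Therefore the multiplicative order of 113 modulo 289 is 272.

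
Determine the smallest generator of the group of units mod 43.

3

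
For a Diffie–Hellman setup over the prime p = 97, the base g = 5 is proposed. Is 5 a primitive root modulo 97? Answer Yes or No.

φ(97) = 97 − 1 = 96 = 2^5 · 3.
Test 5^(96/q) mod 97 for each prime factor q of 96:
5^48 ≡ 96 (mod 97)  [q = 2: ≢ 1 ✓]
5^32 ≡ 35 (mod 97)  [q = 3: ≢ 1 ✓]
Every test exponent gives a nontrivial residue, hence 5 generates the full group.

Yes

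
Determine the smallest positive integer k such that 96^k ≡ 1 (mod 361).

By Lagrange's theorem, ord_361(96) divides φ(361) = φ(19^2) = 19·(19−1) = 342 = 2 · 3^2 · 19.
Divisors of 342: 1, 2, 3, 6, 9, 18, 19, 38, 57, 114, 171, 342.
Compute 96^d (mod 361) for the divisors d until we hit 1:
96^1 ≡ 96 (mod 361)
96^2 ≡ 191 (mod 361)
96^3 ≡ 286 (mod 361)
96^6 ≡ 210 (mod 361)
96^9 ≡ 134 (mod 361)
96^18 ≡ 267 (mod 361)
96^19 ≡ 1 (mod 361) ✓
The smallest such exponent is 19, so the order of 96 is 19.

19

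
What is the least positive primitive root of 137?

φ(137) = 137 − 1 = 136 = 2^3 · 17.
Test candidates g = 2, 3, … against the prime factors q ∈ {2, 17} of φ(137): g is a generator iff g^(136/q) ≢ 1 for every such q.
g = 2: 2^68 ≡ 1 — hits 1, so not a primitive root.
g = 3: 3^68 ≡ 136; 3^8 ≡ 122 — none is 1, so 3 is a primitive root.
So 3 is the smallest generator of (Z/137Z)^×.

3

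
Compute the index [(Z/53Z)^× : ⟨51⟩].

1

By Lagrange's theorem, ord_53(51) divides φ(53) = 53 − 1 = 52 = 2^2 · 13.
Divisors of 52: 1, 2, 4, 13, 26, 52.
Check 51^d mod 53 for each divisor in increasing order:
51^1 ≡ 51
51^2 ≡ 4
51^4 ≡ 16
51^13 ≡ 23
51^26 ≡ 52
51^52 ≡ 1
The order of 51 is 52, so the subgroup it generates has 52 elements.
[(Z/53Z)^× : ⟨51⟩] = 52/52 = 1.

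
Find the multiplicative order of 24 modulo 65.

12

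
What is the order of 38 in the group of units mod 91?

Since 38 ∈ (Z/91Z)^×, its order divides φ(91) = φ(7·13) = (7−1)·(13−1) = 6·12 = 72 = 2^3 · 3^2.
Divisors of 72: 1, 2, 3, 4, 6, 8, 9, 12, 18, 24, 36, 72.
Check 38^d mod 91 for each divisor in increasing order:
38^1 ≡ 38
38^2 ≡ 79
38^3 ≡ 90
38^4 ≡ 53
38^6 ≡ 1
The smallest such exponent is 6, so the order of 38 is 6.

6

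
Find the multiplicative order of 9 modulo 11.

The order of 9 must divide φ(11) = 11 − 1 = 10 = 2 · 5.
Divisors of 10: 1, 2, 5, 10.
Test each divisor d:
9^1 ≡ 9
9^2 ≡ 4
9^5 ≡ 1
So ord_11(9) = 5.

5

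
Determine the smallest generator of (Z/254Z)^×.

φ(254) = φ(2)·φ(127) = 1·126 = 126 = 2 · 3^2 · 7.
g is a primitive root iff g^(126/q) ≢ 1 (mod 254) for each prime q ∈ {2, 3, 7}.
g = 2: gcd(2, 254) = 2 > 1, not a unit — skip.
g = 3: 3^63 ≡ 253; 3^42 ≡ 107; 3^18 ≡ 131 — none is 1, so 3 is a primitive root.
So 3 is the smallest generator of (Z/254Z)^×.

3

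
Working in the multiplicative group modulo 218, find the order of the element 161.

The order of 161 must divide φ(218) = φ(2)·φ(109) = 1·108 = 108 = 2^2 · 3^3.
Divisors of 108: 1, 2, 3, 4, 6, 9, 12, 18, 27, 36, 54, 108.
Evaluate successive powers at the divisors of 108:
161^1 ≡ 161
161^2 ≡ 197
161^3 ≡ 107
161^4 ≡ 5
161^6 ≡ 113
161^9 ≡ 101
161^12 ≡ 125
161^18 ≡ 173
161^27 ≡ 33
161^36 ≡ 63
161^54 ≡ 217
161^108 ≡ 1
Therefore the multiplicative order of 161 modulo 218 is 108.

108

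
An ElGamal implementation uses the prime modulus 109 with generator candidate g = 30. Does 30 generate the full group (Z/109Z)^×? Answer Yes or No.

φ(109) = 109 − 1 = 108 = 2^2 · 3^3.
Test 30^(108/q) mod 109 for each prime factor q of 108:
30^54 ≡ 108 (mod 109)  [q = 2: ≢ 1 ✓]
30^36 ≡ 45 (mod 109)  [q = 3: ≢ 1 ✓]
All checks pass, so 30 has order 108 and is a primitive root modulo 109.

Yes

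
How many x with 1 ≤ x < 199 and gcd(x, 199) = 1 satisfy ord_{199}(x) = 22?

10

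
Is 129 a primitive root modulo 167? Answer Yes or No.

Yes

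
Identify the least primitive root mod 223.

3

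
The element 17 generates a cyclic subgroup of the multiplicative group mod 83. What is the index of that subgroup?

2

Since 17 ∈ (Z/83Z)^×, its order divides φ(83) = 83 − 1 = 82 = 2 · 41.
Divisors of 82: 1, 2, 41, 82.
Test each divisor d:
17^1 ≡ 17
17^2 ≡ 40
17^41 ≡ 1
So ord_83(17) = 41, hence |⟨17⟩| = 41.
[(Z/83Z)^× : ⟨17⟩] = 82/41 = 2.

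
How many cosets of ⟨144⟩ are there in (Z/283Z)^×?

2

ord(144) | φ(283) = 283 − 1 = 282 = 2 · 3 · 47.
Divisors of 282: 1, 2, 3, 6, 47, 94, 141, 282.
Evaluate successive powers at the divisors of 282:
144^1 ≡ 144 (mod 283)
144^2 ≡ 77 (mod 283)
144^3 ≡ 51 (mod 283)
144^6 ≡ 54 (mod 283)
144^47 ≡ 238 (mod 283)
144^94 ≡ 44 (mod 283)
144^141 ≡ 1 (mod 283) ✓
The order of 144 is 141, so the subgroup it generates has 141 elements.
Index = |(Z/283Z)^×| / |⟨144⟩| = 282 / 141 = 2.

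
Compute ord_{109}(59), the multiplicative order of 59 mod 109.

The order of 59 must divide φ(109) = 109 − 1 = 108 = 2^2 · 3^3.
Divisors of 108: 1, 2, 3, 4, 6, 9, 12, 18, 27, 36, 54, 108.
Evaluate successive powers at the divisors of 108:
59^1 ≡ 59 (mod 109)
59^2 ≡ 102 (mod 109)
59^3 ≡ 23 (mod 109)
59^4 ≡ 49 (mod 109)
59^6 ≡ 93 (mod 109)
59^9 ≡ 68 (mod 109)
59^12 ≡ 38 (mod 109)
59^18 ≡ 46 (mod 109)
59^27 ≡ 76 (mod 109)
59^36 ≡ 45 (mod 109)
59^54 ≡ 108 (mod 109)
59^108 ≡ 1 (mod 109) ✓
Hence ord(59) = 108.

108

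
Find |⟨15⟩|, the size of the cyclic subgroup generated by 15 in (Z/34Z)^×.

8

ord(15) | φ(34) = φ(2)·φ(17) = 1·16 = 16 = 2^4.
Divisors of 16: 1, 2, 4, 8, 16.
Evaluate successive powers at the divisors of 16:
15^1 ≡ 15 (mod 34)
15^2 ≡ 21 (mod 34)
15^4 ≡ 33 (mod 34)
15^8 ≡ 1 (mod 34) ✓
So ord_34(15) = 8.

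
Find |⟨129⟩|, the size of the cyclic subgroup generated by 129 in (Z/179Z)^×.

The order of 129 must divide φ(179) = 179 − 1 = 178 = 2 · 89.
Divisors of 178: 1, 2, 89, 178.
Check 129^d mod 179 for each divisor in increasing order:
129^1 ≡ 129
129^2 ≡ 173
129^89 ≡ 1
Hence ord(129) = 89.

89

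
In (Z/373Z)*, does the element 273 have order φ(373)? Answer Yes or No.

No

φ(373) = 373 − 1 = 372 = 2^2 · 3 · 31.
It suffices to check that the order of 273 is not a proper divisor of 372: compute 273^(372/q) for q ∈ {2, 3, 31}.
273^186 ≡ 1 (mod 373)  [q = 2: ≡ 1 ✗]
273^124 ≡ 284 (mod 373)  [q = 3: ≢ 1 ✓]
273^12 ≡ 213 (mod 373)  [q = 31: ≢ 1 ✓]
273^186 ≡ 1 shows ord(273) | 186, strictly less than φ(373); not a primitive root.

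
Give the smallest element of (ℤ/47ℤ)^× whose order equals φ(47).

φ(47) = 47 − 1 = 46 = 2 · 23.
g is a primitive root iff g^(46/q) ≢ 1 (mod 47) for each prime q ∈ {2, 23}.
g = 2: 2^23 ≡ 1 — hits 1, so not a primitive root.
g = 3: 3^23 ≡ 1 — hits 1, so not a primitive root.
g = 4: 4^23 ≡ 1 — hits 1, so not a primitive root.
g = 5: 5^23 ≡ 46; 5^2 ≡ 25 — none is 1, so 5 is a primitive root.
The smallest primitive root modulo 47 is 5.

5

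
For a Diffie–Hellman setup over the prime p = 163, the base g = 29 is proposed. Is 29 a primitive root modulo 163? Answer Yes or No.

φ(163) = 163 − 1 = 162 = 2 · 3^4.
An element g generates (Z/163Z)^× iff g^(162/q) ≢ 1 (mod 163) for each prime q ∈ {2, 3}.
29^81 ≡ 162 (mod 163)  [q = 2: ≢ 1 ✓]
29^54 ≡ 58 (mod 163)  [q = 3: ≢ 1 ✓]
All checks pass, so 29 has order 162 and is a primitive root modulo 163.

Yes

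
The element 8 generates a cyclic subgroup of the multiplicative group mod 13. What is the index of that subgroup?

ord(8) | φ(13) = 13 − 1 = 12 = 2^2 · 3.
Divisors of 12: 1, 2, 3, 4, 6, 12.
Compute 8^d (mod 13) for the divisors d until we hit 1:
8^1 ≡ 8 (mod 13)
8^2 ≡ 12 (mod 13)
8^3 ≡ 5 (mod 13)
8^4 ≡ 1 (mod 13) ✓
The order of 8 is 4, so the subgroup it generates has 4 elements.
[(Z/13Z)^× : ⟨8⟩] = 12/4 = 3.

3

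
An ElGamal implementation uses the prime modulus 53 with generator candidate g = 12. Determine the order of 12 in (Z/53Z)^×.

Since 12 ∈ (Z/53Z)^×, its order divides φ(53) = 53 − 1 = 52 = 2^2 · 13.
Divisors of 52: 1, 2, 4, 13, 26, 52.
Compute 12^d (mod 53) for the divisors d until we hit 1:
12^1 ≡ 12
12^2 ≡ 38
12^4 ≡ 13
12^13 ≡ 23
12^26 ≡ 52
12^52 ≡ 1
Hence ord(12) = 52.

52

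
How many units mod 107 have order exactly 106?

φ(107) = 107 − 1 = 106 = 2 · 53.
Since (Z/107Z)^× is cyclic of order 106, the number of elements of order d is φ(d) when d | 106 and 0 otherwise.
106 = 2 · 53 divides 106, and φ(106) = 52.

52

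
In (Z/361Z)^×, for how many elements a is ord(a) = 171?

108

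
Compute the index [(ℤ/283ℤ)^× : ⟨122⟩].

3

By Lagrange's theorem, ord_283(122) divides φ(283) = 283 − 1 = 282 = 2 · 3 · 47.
Divisors of 282: 1, 2, 3, 6, 47, 94, 141, 282.
Evaluate successive powers at the divisors of 282:
122^1 ≡ 122
122^2 ≡ 168
122^3 ≡ 120
122^6 ≡ 250
122^47 ≡ 282
122^94 ≡ 1
The order of 122 is 94, so the subgroup it generates has 94 elements.
The index is φ(283) / ord(122) = 282 / 94 = 3.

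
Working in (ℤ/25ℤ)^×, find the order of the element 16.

ord(16) | φ(25) = φ(5^2) = 5·(5−1) = 20 = 2^2 · 5.
Divisors of 20: 1, 2, 4, 5, 10, 20.
Evaluate successive powers at the divisors of 20:
16^1 ≡ 16 (mod 25)
16^2 ≡ 6 (mod 25)
16^4 ≡ 11 (mod 25)
16^5 ≡ 1 (mod 25) ✓
Hence ord(16) = 5.

5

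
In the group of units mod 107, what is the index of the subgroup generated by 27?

2

Since 27 ∈ (Z/107Z)^×, its order divides φ(107) = 107 − 1 = 106 = 2 · 53.
Divisors of 106: 1, 2, 53, 106.
Test each divisor d:
27^1 ≡ 27
27^2 ≡ 87
27^53 ≡ 1
The order of 27 is 53, so the subgroup it generates has 53 elements.
Index = |(Z/107Z)^×| / |⟨27⟩| = 106 / 53 = 2.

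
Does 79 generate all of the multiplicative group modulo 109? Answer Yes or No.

Yes

φ(109) = 109 − 1 = 108 = 2^2 · 3^3.
It suffices to check that the order of 79 is not a proper divisor of 108: compute 79^(108/q) for q ∈ {2, 3}.
79^54 ≡ 108 (mod 109)  [q = 2: ≢ 1 ✓]
79^36 ≡ 45 (mod 109)  [q = 3: ≢ 1 ✓]
None equal 1, so ord_109(79) = 108: 79 is a primitive root.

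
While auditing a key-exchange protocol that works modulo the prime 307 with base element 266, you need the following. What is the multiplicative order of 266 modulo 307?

306

ord(266) | φ(307) = 307 − 1 = 306 = 2 · 3^2 · 17.
Divisors of 306: 1, 2, 3, 6, 9, 17, 18, 34, 51, 102, 153, 306.
Test each divisor d:
266^1 ≡ 266 (mod 307)
266^2 ≡ 146 (mod 307)
266^3 ≡ 154 (mod 307)
266^6 ≡ 77 (mod 307)
266^9 ≡ 192 (mod 307)
266^17 ≡ 254 (mod 307)
266^18 ≡ 24 (mod 307)
266^34 ≡ 46 (mod 307)
266^51 ≡ 18 (mod 307)
266^102 ≡ 17 (mod 307)
266^153 ≡ 306 (mod 307)
266^306 ≡ 1 (mod 307) ✓
The smallest such exponent is 306, so the order of 266 is 306.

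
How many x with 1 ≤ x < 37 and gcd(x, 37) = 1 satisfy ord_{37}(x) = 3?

2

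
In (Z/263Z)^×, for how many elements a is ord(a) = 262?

130

φ(263) = 263 − 1 = 262 = 2 · 131.
Since (Z/263Z)^× is cyclic of order 262, the number of elements of order d is φ(d) when d | 262 and 0 otherwise.
262 = 2 · 131 divides 262, and φ(262) = 130.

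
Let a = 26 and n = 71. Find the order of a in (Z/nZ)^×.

14

The order of 26 must divide φ(71) = 71 − 1 = 70 = 2 · 5 · 7.
Divisors of 70: 1, 2, 5, 7, 10, 14, 35, 70.
Compute 26^d (mod 71) for the divisors d until we hit 1:
26^1 ≡ 26 (mod 71)
26^2 ≡ 37 (mod 71)
26^5 ≡ 23 (mod 71)
26^7 ≡ 70 (mod 71)
26^10 ≡ 32 (mod 71)
26^14 ≡ 1 (mod 71) ✓
So ord_71(26) = 14.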